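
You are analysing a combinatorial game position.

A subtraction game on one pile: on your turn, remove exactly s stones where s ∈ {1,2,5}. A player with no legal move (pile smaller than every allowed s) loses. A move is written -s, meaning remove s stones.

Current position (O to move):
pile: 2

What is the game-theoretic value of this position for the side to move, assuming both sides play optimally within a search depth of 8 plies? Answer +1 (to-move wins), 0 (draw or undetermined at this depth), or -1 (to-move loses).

ply 1, O at 2 | -1=-1→1; -2=+1→0*
ply 2: 0 is terminal -1 (X); from 2 depth 8

value(2, O) = +1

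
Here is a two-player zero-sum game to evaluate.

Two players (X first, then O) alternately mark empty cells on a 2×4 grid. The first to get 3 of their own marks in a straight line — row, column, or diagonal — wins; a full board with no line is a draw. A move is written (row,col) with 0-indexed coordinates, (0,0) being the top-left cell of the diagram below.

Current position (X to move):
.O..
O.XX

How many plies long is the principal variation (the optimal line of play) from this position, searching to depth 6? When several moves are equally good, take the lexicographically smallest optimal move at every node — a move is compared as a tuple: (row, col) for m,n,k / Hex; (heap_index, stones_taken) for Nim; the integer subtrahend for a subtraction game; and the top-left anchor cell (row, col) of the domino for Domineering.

PV length from [.O../O.XX]: 1 ply

[.O../O.XX] X move#1: (0,0):+0/XO../O.XX, (0,2):+0/.OX./O.XX, (0,3):+0/.O.X/O.XX, (1,1):+1/.O../OXXX*
[.O../OXXX] end (terminal -1, O#2); searched .O../O.XX to 6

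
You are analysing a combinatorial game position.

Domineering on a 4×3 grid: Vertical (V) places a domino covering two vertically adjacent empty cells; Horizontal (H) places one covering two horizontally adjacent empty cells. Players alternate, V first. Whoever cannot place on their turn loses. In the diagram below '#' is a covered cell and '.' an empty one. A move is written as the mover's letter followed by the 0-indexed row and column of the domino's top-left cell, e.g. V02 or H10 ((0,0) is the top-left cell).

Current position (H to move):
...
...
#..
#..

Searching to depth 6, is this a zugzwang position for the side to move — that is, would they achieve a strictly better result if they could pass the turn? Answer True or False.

zugzwang(.../.../#../#.., H) = False

[.../.../#../#..] H move#1: H00:-1/##./.../#../#..*, H01:-1/.##/.../#../#.., H10:-1/.../##./#../#.., H11:-1/.../.##/#../#.., H21:-1/.../.../###/#.., H31:-1/.../.../#../###
[##./.../#../#..] V move#2: V02:-1/###/..#/#../#.., V11:+1/##./.#./##./#..*, V12:+1/##./..#/#.#/#.., V21:+1/##./.../##./##., V22:+1/##./.../#.#/#.#
[##./.#./##./#..] H move#3: H31:-1/##./.#./##./###*
[##./.#./##./###] V move#4: V02:+1/###/.##/##./###*, V12:+1/##./.##/###/###
[###/.##/##./###] end (terminal -1, H#5); searched .../.../#../#.. to 6
suppose H passes — search the same position with V to move:
pass> [.../.../#../#..] V move#1: V00:+1/#../#../#../#..*, V01:+1/.#./.#./#../#.., V02:+1/..#/..#/#../#.., V11:+1/.../.#./##./#.., V12:-1/.../..#/#.#/#.., V21:+1/.../.../##./##., V22:+1/.../.../#.#/#.#
pass> [#../#../#../#..] H move#2: H01:-1/###/#../#../#..*, H11:-1/#../###/#../#.., H21:-1/#../#../###/#.., H31:-1/#../#../#../###
pass> [###/#../#../#..] V move#3: V11:+1/###/##./##./#..*, V12:+1/###/#.#/#.#/#.., V21:+1/###/#../##./##., V22:+1/###/#../#.#/#.#
pass> [###/##./##./#..] H move#4: H31:-1/###/##./##./###*
pass> [###/##./##./###] V move#5: V12:+1/###/###/###/###*
pass> [###/###/###/###] end (terminal -1, H#6); searched .../.../#../#.. to 6
for H: play -1, pass -1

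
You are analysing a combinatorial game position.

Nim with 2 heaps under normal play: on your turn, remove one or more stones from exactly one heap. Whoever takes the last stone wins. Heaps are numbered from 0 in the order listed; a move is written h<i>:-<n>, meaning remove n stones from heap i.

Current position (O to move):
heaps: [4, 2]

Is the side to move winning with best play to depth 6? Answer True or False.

O winning at [(4,2)]: True

[(4,2)] O move#1: h0:-1:-1/(3,2), h0:-2:+1/(2,2)*, h0:-3:-1/(1,2), h0:-4:-1/(0,2), h1:-1:-1/(4,1), h1:-2:-1/(4,0)
[(2,2)] X move#2: h0:-1:-1/(1,2)*, h0:-2:-1/(0,2), h1:-1:-1/(2,1), h1:-2:-1/(2,0)
[(1,2)] O move#3: h0:-1:-1/(0,2), h1:-1:+1/(1,1)*, h1:-2:-1/(1,0)
[(1,1)] X move#4: h0:-1:-1/(0,1)*, h1:-1:-1/(1,0)
[(0,1)] O move#5: h1:-1:+1/(0,0)*
[(0,0)] end (terminal -1, X#6); searched (4,2) to 6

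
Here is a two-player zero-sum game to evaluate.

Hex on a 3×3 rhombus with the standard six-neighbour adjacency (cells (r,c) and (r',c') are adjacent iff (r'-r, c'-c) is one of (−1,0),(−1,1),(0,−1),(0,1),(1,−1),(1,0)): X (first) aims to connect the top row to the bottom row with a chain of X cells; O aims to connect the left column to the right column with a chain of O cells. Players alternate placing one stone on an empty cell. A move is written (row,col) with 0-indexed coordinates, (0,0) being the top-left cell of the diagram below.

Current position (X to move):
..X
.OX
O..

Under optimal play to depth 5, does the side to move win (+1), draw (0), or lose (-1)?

p1 X@[..X/.OX/O..]: (0,0)[X.X/.OX/O..]+1* (0,1)[.XX/.OX/O..]+1 (1,0)[..X/XOX/O..]+1 (2,1)[..X/.OX/OX.]+1 (2,2)[..X/.OX/O.X]+1
p2 O@[X.X/.OX/O..]: (0,1)[XOX/.OX/O..]-1* (1,0)[X.X/OOX/O..]-1 (2,1)[X.X/.OX/OO.]-1 (2,2)[X.X/.OX/O.O]-1
p3 X@[XOX/.OX/O..]: (1,0)[XOX/XOX/O..]+1* (2,1)[XOX/.OX/OX.]+1 (2,2)[XOX/.OX/O.X]+1
p4 O@[XOX/XOX/O..]: (2,1)[XOX/XOX/OO.]-1* (2,2)[XOX/XOX/O.O]-1
p5 X@[XOX/XOX/OO.]: (2,2)[XOX/XOX/OOX]+1*
p6 O@[XOX/XOX/OOX] terminal -1; root [..X/.OX/O..] d5

value(..X/.OX/O.., X) = +1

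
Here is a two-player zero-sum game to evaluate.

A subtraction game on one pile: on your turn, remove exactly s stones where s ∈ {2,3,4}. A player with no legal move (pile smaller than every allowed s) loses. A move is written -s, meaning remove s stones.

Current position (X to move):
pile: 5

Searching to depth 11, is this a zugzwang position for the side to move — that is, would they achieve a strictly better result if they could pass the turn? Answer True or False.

ply 1, X at 5 | -2=-1→3; -3=-1→2; -4=+1→1*
ply 2: 1 is terminal -1 (O); from 5 depth 11
if X skipped the turn, O would face:
~ ply 1, O at 5 | -2=-1→3; -3=-1→2; -4=+1→1*
~ ply 2: 1 is terminal -1 (X); from 5 depth 11
compare (X): move=+1 vs pass=-1

zugzwang(5, X) = False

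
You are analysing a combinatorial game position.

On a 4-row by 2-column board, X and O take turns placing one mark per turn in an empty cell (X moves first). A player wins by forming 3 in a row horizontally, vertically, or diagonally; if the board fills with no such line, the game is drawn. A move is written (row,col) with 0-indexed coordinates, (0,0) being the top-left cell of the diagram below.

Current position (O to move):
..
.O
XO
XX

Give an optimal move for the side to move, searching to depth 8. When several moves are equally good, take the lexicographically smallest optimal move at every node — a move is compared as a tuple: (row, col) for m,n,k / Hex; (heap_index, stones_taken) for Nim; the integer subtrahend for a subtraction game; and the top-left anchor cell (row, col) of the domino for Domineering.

p1 O@[../.O/XO/XX]: (0,0)[O./.O/XO/XX]-1 (0,1)[.O/.O/XO/XX]+1* (1,0)[../OO/XO/XX]+0
p2 X@[.O/.O/XO/XX] terminal -1; root [../.O/XO/XX] d8

O's best at [../.O/XO/XX]: (0,1)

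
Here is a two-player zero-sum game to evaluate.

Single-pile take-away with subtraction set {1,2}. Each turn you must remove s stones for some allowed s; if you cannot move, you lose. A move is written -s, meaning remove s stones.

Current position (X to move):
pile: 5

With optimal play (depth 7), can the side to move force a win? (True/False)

[5] X move#1: -1:-1/4, -2:+1/3*
[3] O move#2: -1:-1/2*, -2:-1/1
[2] X move#3: -1:-1/1, -2:+1/0*
[0] end (terminal -1, O#4); searched 5 to 7

X winning at [5]: True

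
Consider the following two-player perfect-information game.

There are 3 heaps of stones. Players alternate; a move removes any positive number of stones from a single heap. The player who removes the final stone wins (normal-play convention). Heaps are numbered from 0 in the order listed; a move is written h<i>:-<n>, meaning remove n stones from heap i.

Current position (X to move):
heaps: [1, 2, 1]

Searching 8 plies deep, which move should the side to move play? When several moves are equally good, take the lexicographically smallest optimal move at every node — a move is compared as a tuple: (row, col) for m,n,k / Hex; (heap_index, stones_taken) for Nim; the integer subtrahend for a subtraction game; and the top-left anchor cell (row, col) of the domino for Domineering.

ply 1, X at (1,2,1) | h0:-1=-1→(0,2,1); h1:-1=-1→(1,1,1); h1:-2=+1→(1,0,1)*; h2:-1=-1→(1,2,0)
ply 2, O at (1,0,1) | h0:-1=-1→(0,0,1)*; h2:-1=-1→(1,0,0)
ply 3, X at (0,0,1) | h2:-1=+1→(0,0,0)*
ply 4: (0,0,0) is terminal -1 (O); from (1,2,1) depth 8

X's best at [(1,2,1)]: h1:-2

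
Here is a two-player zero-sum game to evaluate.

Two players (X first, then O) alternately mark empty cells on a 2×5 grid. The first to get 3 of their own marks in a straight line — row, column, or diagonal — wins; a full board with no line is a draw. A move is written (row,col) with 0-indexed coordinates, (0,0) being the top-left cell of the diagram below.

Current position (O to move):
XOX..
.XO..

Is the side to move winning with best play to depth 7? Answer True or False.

O winning at [XOX../.XO..]: False

p1 O@[XOX../.XO..]: (0,3)[XOXO./.XO..]+0* (0,4)[XOX.O/.XO..]+0 (1,0)[XOX../OXO..]+0 (1,3)[XOX../.XOO.]+0 (1,4)[XOX../.XO.O]+0
p2 X@[XOXO./.XO..]: (0,4)[XOXOX/.XO..]+0* (1,0)[XOXO./XXO..]+0 (1,3)[XOXO./.XOX.]+0 (1,4)[XOXO./.XO.X]+0
p3 O@[XOXOX/.XO..]: (1,0)[XOXOX/OXO..]+0* (1,3)[XOXOX/.XOO.]+0 (1,4)[XOXOX/.XO.O]+0
p4 X@[XOXOX/OXO..]: (1,3)[XOXOX/OXOX.]+0* (1,4)[XOXOX/OXO.X]+0
p5 O@[XOXOX/OXOX.]: (1,4)[XOXOX/OXOXO]+0*
p6 X@[XOXOX/OXOXO] terminal +0; root [XOX../.XO..] d7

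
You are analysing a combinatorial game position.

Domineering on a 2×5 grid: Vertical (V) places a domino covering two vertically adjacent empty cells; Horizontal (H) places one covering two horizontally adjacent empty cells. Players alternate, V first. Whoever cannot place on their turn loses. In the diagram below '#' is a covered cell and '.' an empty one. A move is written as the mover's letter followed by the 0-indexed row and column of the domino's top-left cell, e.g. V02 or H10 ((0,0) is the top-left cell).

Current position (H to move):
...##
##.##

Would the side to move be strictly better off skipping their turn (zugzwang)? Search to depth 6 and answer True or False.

zugzwang(...##/##.##, H) = False

ply 1, H at ...##/##.## | H00=-1→##.##/##.##; H01=+1→.####/##.##*
ply 2: .####/##.## is terminal -1 (V); from ...##/##.## depth 6
pass branch (V moves first from the same position):
  | ply 1, V at ...##/##.## | V02=-1→..###/#####*
  | ply 2, H at ..###/##### | H00=+1→#####/#####*
  | ply 3: #####/##### is terminal -1 (V); from ...##/##.## depth 6
H moving scores +1; H passing scores +1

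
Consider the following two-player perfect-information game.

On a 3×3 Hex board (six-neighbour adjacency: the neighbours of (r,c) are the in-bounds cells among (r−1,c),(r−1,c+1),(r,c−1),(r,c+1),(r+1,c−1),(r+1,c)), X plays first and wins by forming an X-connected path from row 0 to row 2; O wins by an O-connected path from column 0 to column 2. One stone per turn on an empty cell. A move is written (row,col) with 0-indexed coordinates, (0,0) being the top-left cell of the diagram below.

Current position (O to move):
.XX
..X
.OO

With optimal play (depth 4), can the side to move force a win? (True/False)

O winning at [.XX/..X/.OO]: True

p1 O@[.XX/..X/.OO]: (0,0)[OXX/..X/.OO]-1 (1,0)[.XX/O.X/.OO]+1* (1,1)[.XX/.OX/.OO]+1 (2,0)[.XX/..X/OOO]+1
p2 X@[.XX/O.X/.OO]: (0,0)[XXX/O.X/.OO]-1* (1,1)[.XX/OXX/.OO]-1 (2,0)[.XX/O.X/XOO]-1
p3 O@[XXX/O.X/.OO]: (1,1)[XXX/OOX/.OO]+1* (2,0)[XXX/O.X/OOO]+1
p4 X@[XXX/OOX/.OO] terminal -1; root [.XX/..X/.OO] d4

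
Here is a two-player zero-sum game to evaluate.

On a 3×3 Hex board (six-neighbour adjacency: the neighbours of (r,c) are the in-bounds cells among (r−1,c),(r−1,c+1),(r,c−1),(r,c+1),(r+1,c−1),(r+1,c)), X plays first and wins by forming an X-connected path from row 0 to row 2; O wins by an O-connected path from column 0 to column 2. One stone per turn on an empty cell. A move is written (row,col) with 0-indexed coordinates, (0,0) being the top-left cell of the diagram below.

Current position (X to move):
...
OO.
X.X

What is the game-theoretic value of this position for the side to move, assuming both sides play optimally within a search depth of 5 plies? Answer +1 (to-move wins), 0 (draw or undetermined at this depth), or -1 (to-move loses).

value(.../OO./X.X, X) = -1

p1 X@[.../OO./X.X]: (0,0)[X../OO./X.X]-1* (0,1)[.X./OO./X.X]-1 (0,2)[..X/OO./X.X]-1 (1,2)[.../OOX/X.X]-1 (2,1)[.../OO./XXX]-1
p2 O@[X../OO./X.X]: (0,1)[XO./OO./X.X]+1* (0,2)[X.O/OO./X.X]+1 (1,2)[X../OOO/X.X]+1 (2,1)[X../OO./XOX]+1
p3 X@[XO./OO./X.X]: (0,2)[XOX/OO./X.X]-1* (1,2)[XO./OOX/X.X]-1 (2,1)[XO./OO./XXX]-1
p4 O@[XOX/OO./X.X]: (1,2)[XOX/OOO/X.X]+1* (2,1)[XOX/OO./XOX]-1
p5 X@[XOX/OOO/X.X] terminal -1; root [.../OO./X.X] d5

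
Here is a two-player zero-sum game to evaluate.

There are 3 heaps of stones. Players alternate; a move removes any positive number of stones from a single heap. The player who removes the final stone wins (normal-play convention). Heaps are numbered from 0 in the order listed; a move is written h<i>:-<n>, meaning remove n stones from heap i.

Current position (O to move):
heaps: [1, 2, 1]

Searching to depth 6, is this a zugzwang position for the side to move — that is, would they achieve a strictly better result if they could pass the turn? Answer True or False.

zugzwang((1,2,1), O) = False

[(1,2,1)] O move#1: h0:-1:-1/(0,2,1), h1:-1:-1/(1,1,1), h1:-2:+1/(1,0,1)*, h2:-1:-1/(1,2,0)
[(1,0,1)] X move#2: h0:-1:-1/(0,0,1)*, h2:-1:-1/(1,0,0)
[(0,0,1)] O move#3: h2:-1:+1/(0,0,0)*
[(0,0,0)] end (terminal -1, X#4); searched (1,2,1) to 6
suppose O passes — search the same position with X to move:
pass> [(1,2,1)] X move#1: h0:-1:-1/(0,2,1), h1:-1:-1/(1,1,1), h1:-2:+1/(1,0,1)*, h2:-1:-1/(1,2,0)
pass> [(1,0,1)] O move#2: h0:-1:-1/(0,0,1)*, h2:-1:-1/(1,0,0)
pass> [(0,0,1)] X move#3: h2:-1:+1/(0,0,0)*
pass> [(0,0,0)] end (terminal -1, O#4); searched (1,2,1) to 6
for O: play +1, pass -1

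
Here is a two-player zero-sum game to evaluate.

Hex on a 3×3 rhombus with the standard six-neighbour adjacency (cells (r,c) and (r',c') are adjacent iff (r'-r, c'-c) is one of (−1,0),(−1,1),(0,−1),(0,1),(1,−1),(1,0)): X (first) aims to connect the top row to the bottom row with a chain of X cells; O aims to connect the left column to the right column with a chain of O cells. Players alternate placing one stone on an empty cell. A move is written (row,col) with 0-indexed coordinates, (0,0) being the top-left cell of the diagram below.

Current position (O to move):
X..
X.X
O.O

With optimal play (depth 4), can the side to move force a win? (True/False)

ply 1, O at X../X.X/O.O | (0,1)=-1→XO./X.X/O.O; (0,2)=+1→X.O/X.X/O.O*; (1,1)=+1→X../XOX/O.O; (2,1)=+1→X../X.X/OOO
ply 2, X at X.O/X.X/O.O | (0,1)=-1→XXO/X.X/O.O*; (1,1)=-1→X.O/XXX/O.O; (2,1)=-1→X.O/X.X/OXO
ply 3, O at XXO/X.X/O.O | (1,1)=+1→XXO/XOX/O.O*; (2,1)=+1→XXO/X.X/OOO
ply 4: XXO/XOX/O.O is terminal -1 (X); from X../X.X/O.O depth 4

O winning at [X../X.X/O.O]: True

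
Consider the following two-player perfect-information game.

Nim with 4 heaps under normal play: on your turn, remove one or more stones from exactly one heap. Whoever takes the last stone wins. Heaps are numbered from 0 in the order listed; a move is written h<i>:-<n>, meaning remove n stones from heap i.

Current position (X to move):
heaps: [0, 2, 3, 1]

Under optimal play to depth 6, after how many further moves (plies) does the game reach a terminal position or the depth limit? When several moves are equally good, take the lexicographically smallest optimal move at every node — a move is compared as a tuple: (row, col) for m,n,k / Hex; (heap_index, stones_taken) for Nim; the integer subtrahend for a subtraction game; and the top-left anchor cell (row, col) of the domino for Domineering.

ply 1, X at (0,2,3,1) | h1:-1=-1→(0,1,3,1)*; h1:-2=-1→(0,0,3,1); h2:-1=-1→(0,2,2,1); h2:-2=-1→(0,2,1,1); h2:-3=-1→(0,2,0,1); h3:-1=-1→(0,2,3,0)
ply 2, O at (0,1,3,1) | h1:-1=-1→(0,0,3,1); h2:-1=-1→(0,1,2,1); h2:-2=-1→(0,1,1,1); h2:-3=+1→(0,1,0,1)*; h3:-1=-1→(0,1,3,0)
ply 3, X at (0,1,0,1) | h1:-1=-1→(0,0,0,1)*; h3:-1=-1→(0,1,0,0)
ply 4, O at (0,0,0,1) | h3:-1=+1→(0,0,0,0)*
ply 5: (0,0,0,0) is terminal -1 (X); from (0,2,3,1) depth 6

PV length from [(0,2,3,1)]: 4 plies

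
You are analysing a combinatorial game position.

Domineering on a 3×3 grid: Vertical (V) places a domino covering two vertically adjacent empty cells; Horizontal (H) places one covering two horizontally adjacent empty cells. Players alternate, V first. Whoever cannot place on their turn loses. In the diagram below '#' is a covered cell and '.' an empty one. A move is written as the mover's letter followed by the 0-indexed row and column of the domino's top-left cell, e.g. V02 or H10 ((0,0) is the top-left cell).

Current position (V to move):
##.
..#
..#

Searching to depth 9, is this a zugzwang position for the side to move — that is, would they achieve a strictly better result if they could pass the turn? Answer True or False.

zugzwang(##./..#/..#, V) = False

p1 V@[##./..#/..#]: V10[##./#.#/#.#]+1* V11[##./.##/.##]+1
p2 H@[##./#.#/#.#] terminal -1; root [##./..#/..#] d9
suppose V passes — search the same position with H to move:
pass> p1 H@[##./..#/..#]: H10[##./###/..#]+1* H20[##./..#/###]+1
pass> p2 V@[##./###/..#] terminal -1; root [##./..#/..#] d9
for V: play +1, pass -1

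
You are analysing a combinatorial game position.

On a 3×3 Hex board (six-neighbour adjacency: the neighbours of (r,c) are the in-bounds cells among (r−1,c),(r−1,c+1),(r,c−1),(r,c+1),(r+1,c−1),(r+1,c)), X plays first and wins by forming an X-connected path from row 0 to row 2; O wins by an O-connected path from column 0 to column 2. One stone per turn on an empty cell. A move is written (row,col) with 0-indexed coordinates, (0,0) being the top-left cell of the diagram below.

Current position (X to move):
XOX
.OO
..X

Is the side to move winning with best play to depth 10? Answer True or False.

p1 X@[XOX/.OO/..X]: (1,0)[XOX/XOO/..X]-1* (2,0)[XOX/.OO/X.X]-1 (2,1)[XOX/.OO/.XX]-1
p2 O@[XOX/XOO/..X]: (2,0)[XOX/XOO/O.X]+1* (2,1)[XOX/XOO/.OX]-1
p3 X@[XOX/XOO/O.X] terminal -1; root [XOX/.OO/..X] d10

X winning at [XOX/.OO/..X]: False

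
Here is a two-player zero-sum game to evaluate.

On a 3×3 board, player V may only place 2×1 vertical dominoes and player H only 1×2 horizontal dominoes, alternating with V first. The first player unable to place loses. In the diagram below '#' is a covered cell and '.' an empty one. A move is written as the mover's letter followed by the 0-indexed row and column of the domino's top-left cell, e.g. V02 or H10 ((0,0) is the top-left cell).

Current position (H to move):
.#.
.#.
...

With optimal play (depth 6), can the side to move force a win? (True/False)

p1 H@[.#./.#./...]: H20[.#./.#./##.]-1* H21[.#./.#./.##]-1
p2 V@[.#./.#./##.]: V00[##./##./##.]+1* V02[.##/.##/##.]+1 V12[.#./.##/###]+1
p3 H@[##./##./##.] terminal -1; root [.#./.#./...] d6

H winning at [.#./.#./...]: False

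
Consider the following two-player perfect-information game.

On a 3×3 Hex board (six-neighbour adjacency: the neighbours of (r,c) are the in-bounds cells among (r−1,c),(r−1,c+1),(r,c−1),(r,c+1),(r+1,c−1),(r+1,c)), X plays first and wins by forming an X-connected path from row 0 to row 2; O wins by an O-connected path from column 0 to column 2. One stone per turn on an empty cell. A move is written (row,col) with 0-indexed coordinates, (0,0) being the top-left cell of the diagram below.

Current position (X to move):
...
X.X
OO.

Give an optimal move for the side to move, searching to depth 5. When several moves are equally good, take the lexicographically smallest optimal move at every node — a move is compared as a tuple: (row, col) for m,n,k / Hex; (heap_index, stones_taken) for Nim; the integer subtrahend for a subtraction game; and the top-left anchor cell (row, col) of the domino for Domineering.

[.../X.X/OO.] X move#1: (0,0):-1/X../X.X/OO., (0,1):-1/.X./X.X/OO., (0,2):-1/..X/X.X/OO., (1,1):-1/.../XXX/OO., (2,2):+1/.../X.X/OOX*
[.../X.X/OOX] O move#2: (0,0):-1/O../X.X/OOX*, (0,1):-1/.O./X.X/OOX, (0,2):-1/..O/X.X/OOX, (1,1):-1/.../XOX/OOX
[O../X.X/OOX] X move#3: (0,1):+1/OX./X.X/OOX*, (0,2):+1/O.X/X.X/OOX, (1,1):+1/O../XXX/OOX
[OX./X.X/OOX] O move#4: (0,2):-1/OXO/X.X/OOX*, (1,1):-1/OX./XOX/OOX
[OXO/X.X/OOX] X move#5: (1,1):+1/OXO/XXX/OOX*
[OXO/XXX/OOX] end (terminal -1, O#6); searched .../X.X/OO. to 5

X's best at [.../X.X/OO.]: (2,2)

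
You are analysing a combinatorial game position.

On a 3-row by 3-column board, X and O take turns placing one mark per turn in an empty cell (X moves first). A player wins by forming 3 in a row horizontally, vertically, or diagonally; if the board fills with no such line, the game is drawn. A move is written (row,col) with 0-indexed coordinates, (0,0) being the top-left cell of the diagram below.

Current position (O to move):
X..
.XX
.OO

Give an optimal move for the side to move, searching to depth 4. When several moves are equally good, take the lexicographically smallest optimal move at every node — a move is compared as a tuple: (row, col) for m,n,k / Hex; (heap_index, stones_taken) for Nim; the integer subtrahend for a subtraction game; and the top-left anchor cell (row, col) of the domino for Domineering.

[X../.XX/.OO] O move#1: (0,1):-1/XO./.XX/.OO, (0,2):-1/X.O/.XX/.OO, (1,0):+0/X../OXX/.OO, (2,0):+1/X../.XX/OOO*
[X../.XX/OOO] end (terminal -1, X#2); searched X../.XX/.OO to 4

O's best at [X../.XX/.OO]: (2,0)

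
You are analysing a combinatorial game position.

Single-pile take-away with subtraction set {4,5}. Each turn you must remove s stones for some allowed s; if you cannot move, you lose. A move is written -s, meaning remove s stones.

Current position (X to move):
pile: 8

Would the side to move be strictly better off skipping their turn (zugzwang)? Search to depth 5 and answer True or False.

zugzwang(8, X) = False

ply 1, X at 8 | -4=-1→4; -5=+1→3*
ply 2: 3 is terminal -1 (O); from 8 depth 5
if X skipped the turn, O would face:
~ ply 1, O at 8 | -4=-1→4; -5=+1→3*
~ ply 2: 3 is terminal -1 (X); from 8 depth 5
compare (X): move=+1 vs pass=-1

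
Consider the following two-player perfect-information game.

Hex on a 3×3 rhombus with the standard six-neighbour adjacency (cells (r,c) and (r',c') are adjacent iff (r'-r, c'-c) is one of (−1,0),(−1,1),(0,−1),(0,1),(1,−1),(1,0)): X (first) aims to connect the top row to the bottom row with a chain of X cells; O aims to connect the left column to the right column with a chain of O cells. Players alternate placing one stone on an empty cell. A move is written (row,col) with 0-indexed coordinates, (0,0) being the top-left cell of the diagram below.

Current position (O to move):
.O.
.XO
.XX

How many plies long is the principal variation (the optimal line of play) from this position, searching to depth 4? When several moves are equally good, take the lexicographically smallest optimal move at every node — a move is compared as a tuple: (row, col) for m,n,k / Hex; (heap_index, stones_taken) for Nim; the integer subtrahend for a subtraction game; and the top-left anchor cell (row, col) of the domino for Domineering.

[.O./.XO/.XX] O move#1: (0,0):-1/OO./.XO/.XX, (0,2):+1/.OO/.XO/.XX*, (1,0):-1/.O./OXO/.XX, (2,0):-1/.O./.XO/OXX
[.OO/.XO/.XX] X move#2: (0,0):-1/XOO/.XO/.XX*, (1,0):-1/.OO/XXO/.XX, (2,0):-1/.OO/.XO/XXX
[XOO/.XO/.XX] O move#3: (1,0):+1/XOO/OXO/.XX*, (2,0):-1/XOO/.XO/OXX
[XOO/OXO/.XX] end (terminal -1, X#4); searched .O./.XO/.XX to 4

PV length from [.O./.XO/.XX]: 3 plies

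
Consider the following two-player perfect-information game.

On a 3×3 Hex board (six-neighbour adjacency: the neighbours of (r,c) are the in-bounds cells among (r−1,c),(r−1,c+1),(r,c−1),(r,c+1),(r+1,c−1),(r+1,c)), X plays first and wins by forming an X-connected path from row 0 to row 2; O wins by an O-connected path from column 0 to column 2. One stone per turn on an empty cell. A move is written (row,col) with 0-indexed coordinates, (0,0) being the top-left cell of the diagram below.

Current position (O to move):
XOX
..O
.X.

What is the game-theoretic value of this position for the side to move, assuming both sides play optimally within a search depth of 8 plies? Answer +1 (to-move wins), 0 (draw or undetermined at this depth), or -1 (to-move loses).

value(XOX/..O/.X., O) = +1

ply 1, O at XOX/..O/.X. | (1,0)=-1→XOX/O.O/.X.; (1,1)=+1→XOX/.OO/.X.*; (2,0)=-1→XOX/..O/OX.; (2,2)=-1→XOX/..O/.XO
ply 2, X at XOX/.OO/.X. | (1,0)=-1→XOX/XOO/.X.*; (2,0)=-1→XOX/.OO/XX.; (2,2)=-1→XOX/.OO/.XX
ply 3, O at XOX/XOO/.X. | (2,0)=+1→XOX/XOO/OX.*; (2,2)=-1→XOX/XOO/.XO
ply 4: XOX/XOO/OX. is terminal -1 (X); from XOX/..O/.X. depth 8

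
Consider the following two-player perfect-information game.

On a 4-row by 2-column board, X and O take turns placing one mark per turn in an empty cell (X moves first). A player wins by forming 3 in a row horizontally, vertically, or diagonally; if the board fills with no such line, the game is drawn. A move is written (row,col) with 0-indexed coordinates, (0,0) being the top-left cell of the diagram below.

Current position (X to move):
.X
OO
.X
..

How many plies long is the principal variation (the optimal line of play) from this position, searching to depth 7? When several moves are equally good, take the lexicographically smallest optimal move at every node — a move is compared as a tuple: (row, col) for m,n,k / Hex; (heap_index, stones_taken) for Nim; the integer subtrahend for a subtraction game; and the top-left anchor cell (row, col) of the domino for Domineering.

PV length from [.X/OO/.X/..]: 4 plies

p1 X@[.X/OO/.X/..]: (0,0)[XX/OO/.X/..]+0* (2,0)[.X/OO/XX/..]+0 (3,0)[.X/OO/.X/X.]+0 (3,1)[.X/OO/.X/.X]-1
p2 O@[XX/OO/.X/..]: (2,0)[XX/OO/OX/..]+0* (3,0)[XX/OO/.X/O.]+0 (3,1)[XX/OO/.X/.O]+0
p3 X@[XX/OO/OX/..]: (3,0)[XX/OO/OX/X.]+0* (3,1)[XX/OO/OX/.X]-1
p4 O@[XX/OO/OX/X.]: (3,1)[XX/OO/OX/XO]+0*
p5 X@[XX/OO/OX/XO] terminal +0; root [.X/OO/.X/..] d7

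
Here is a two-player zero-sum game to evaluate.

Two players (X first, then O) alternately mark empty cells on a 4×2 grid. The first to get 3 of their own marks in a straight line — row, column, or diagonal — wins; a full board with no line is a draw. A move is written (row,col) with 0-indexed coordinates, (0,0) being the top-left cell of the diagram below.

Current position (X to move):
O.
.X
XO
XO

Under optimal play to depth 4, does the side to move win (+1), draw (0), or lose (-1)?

value(O./.X/XO/XO, X) = +1

ply 1, X at O./.X/XO/XO | (0,1)=+0→OX/.X/XO/XO; (1,0)=+1→O./XX/XO/XO*
ply 2: O./XX/XO/XO is terminal -1 (O); from O./.X/XO/XO depth 4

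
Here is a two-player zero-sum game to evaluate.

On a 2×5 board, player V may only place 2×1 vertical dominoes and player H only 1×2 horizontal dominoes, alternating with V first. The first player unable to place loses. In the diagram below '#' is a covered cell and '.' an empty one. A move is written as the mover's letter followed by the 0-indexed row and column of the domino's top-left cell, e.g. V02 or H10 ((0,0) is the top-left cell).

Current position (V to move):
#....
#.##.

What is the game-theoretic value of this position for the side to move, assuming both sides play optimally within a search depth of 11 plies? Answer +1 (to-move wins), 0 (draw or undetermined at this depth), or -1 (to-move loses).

ply 1, V at #..../#.##. | V01=-1→##.../####.*; V04=-1→#...#/#.###
ply 2, H at ##.../####. | H02=-1→####./####.; H03=+1→##.##/####.*
ply 3: ##.##/####. is terminal -1 (V); from #..../#.##. depth 11

value(#..../#.##., V) = -1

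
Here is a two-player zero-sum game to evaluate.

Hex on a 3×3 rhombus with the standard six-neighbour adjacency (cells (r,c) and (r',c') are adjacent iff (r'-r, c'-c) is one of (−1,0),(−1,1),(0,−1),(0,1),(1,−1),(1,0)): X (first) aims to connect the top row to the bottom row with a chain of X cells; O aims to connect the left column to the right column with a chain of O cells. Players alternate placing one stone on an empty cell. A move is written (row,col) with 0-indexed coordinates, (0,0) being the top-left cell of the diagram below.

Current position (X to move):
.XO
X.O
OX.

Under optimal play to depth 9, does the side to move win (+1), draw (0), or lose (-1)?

ply 1, X at .XO/X.O/OX. | (0,0)=-1→XXO/X.O/OX.; (1,1)=+1→.XO/XXO/OX.*; (2,2)=-1→.XO/X.O/OXX
ply 2: .XO/XXO/OX. is terminal -1 (O); from .XO/X.O/OX. depth 9

value(.XO/X.O/OX., X) = +1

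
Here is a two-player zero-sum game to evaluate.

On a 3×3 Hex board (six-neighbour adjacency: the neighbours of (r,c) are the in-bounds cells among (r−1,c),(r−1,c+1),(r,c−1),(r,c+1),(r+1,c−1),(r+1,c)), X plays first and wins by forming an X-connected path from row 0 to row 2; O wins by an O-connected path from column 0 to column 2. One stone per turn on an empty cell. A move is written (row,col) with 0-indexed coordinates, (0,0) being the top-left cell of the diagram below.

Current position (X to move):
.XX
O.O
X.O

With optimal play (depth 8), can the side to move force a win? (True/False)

p1 X@[.XX/O.O/X.O]: (0,0)[XXX/O.O/X.O]-1 (1,1)[.XX/OXO/X.O]+1* (2,1)[.XX/O.O/XXO]-1
p2 O@[.XX/OXO/X.O] terminal -1; root [.XX/O.O/X.O] d8

X winning at [.XX/O.O/X.O]: True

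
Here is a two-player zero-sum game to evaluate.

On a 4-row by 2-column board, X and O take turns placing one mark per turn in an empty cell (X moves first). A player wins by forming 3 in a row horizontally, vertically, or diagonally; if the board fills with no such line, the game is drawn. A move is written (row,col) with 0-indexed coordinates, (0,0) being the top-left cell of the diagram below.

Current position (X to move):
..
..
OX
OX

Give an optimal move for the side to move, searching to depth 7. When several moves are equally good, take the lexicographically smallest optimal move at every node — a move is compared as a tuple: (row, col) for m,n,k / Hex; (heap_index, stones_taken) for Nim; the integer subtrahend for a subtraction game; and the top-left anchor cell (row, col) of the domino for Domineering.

X's best at [../../OX/OX]: (1,1)

p1 X@[../../OX/OX]: (0,0)[X./../OX/OX]-1 (0,1)[.X/../OX/OX]-1 (1,0)[../X./OX/OX]+0 (1,1)[../.X/OX/OX]+1*
p2 O@[../.X/OX/OX] terminal -1; root [../../OX/OX] d7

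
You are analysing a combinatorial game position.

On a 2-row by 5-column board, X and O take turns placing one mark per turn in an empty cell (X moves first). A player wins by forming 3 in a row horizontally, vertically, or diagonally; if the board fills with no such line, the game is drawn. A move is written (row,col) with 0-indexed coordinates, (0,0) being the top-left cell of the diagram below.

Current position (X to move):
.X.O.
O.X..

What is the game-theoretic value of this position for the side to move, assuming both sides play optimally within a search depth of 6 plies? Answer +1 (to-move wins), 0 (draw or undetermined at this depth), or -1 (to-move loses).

ply 1, X at .X.O./O.X.. | (0,0)=+0→XX.O./O.X..; (0,2)=+1→.XXO./O.X..*; (0,4)=+0→.X.OX/O.X..; (1,1)=+0→.X.O./OXX..; (1,3)=+1→.X.O./O.XX.; (1,4)=+0→.X.O./O.X.X
ply 2, O at .XXO./O.X.. | (0,0)=-1→OXXO./O.X..*; (0,4)=-1→.XXOO/O.X..; (1,1)=-1→.XXO./OOX..; (1,3)=-1→.XXO./O.XO.; (1,4)=-1→.XXO./O.X.O
ply 3, X at OXXO./O.X.. | (0,4)=+0→OXXOX/O.X..; (1,1)=+0→OXXO./OXX..; (1,3)=+1→OXXO./O.XX.*; (1,4)=+0→OXXO./O.X.X
ply 4, O at OXXO./O.XX. | (0,4)=-1→OXXOO/O.XX.*; (1,1)=-1→OXXO./OOXX.; (1,4)=-1→OXXO./O.XXO
ply 5, X at OXXOO/O.XX. | (1,1)=+1→OXXOO/OXXX.*; (1,4)=+1→OXXOO/O.XXX
ply 6: OXXOO/OXXX. is terminal -1 (O); from .X.O./O.X.. depth 6

value(.X.O./O.X.., X) = +1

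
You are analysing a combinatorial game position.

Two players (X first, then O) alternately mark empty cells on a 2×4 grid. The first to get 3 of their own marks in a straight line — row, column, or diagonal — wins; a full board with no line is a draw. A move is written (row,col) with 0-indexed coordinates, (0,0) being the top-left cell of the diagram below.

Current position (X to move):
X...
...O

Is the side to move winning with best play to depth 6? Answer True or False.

X winning at [X.../...O]: False

[X.../...O] X move#1: (0,1):+0/XX../...O*, (0,2):+0/X.X./...O, (0,3):+0/X..X/...O, (1,0):+0/X.../X..O, (1,1):+0/X.../.X.O, (1,2):+0/X.../..XO
[XX../...O] O move#2: (0,2):+0/XXO./...O*, (0,3):-1/XX.O/...O, (1,0):-1/XX../O..O, (1,1):-1/XX../.O.O, (1,2):-1/XX../..OO
[XXO./...O] X move#3: (0,3):+0/XXOX/...O*, (1,0):+0/XXO./X..O, (1,1):+0/XXO./.X.O, (1,2):+0/XXO./..XO
[XXOX/...O] O move#4: (1,0):+0/XXOX/O..O*, (1,1):+0/XXOX/.O.O, (1,2):+0/XXOX/..OO
[XXOX/O..O] X move#5: (1,1):+0/XXOX/OX.O*, (1,2):+0/XXOX/O.XO
[XXOX/OX.O] O move#6: (1,2):+0/XXOX/OXOO*
[XXOX/OXOO] end (terminal +0, X#7); searched X.../...O to 6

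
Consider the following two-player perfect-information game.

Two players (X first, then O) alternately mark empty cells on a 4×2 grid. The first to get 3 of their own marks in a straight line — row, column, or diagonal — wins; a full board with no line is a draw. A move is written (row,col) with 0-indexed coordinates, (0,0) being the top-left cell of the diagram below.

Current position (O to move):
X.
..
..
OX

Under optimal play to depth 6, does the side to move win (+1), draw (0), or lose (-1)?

value(X./../../OX, O) = 0

p1 O@[X./../../OX]: (0,1)[XO/../../OX]+0* (1,0)[X./O./../OX]+0 (1,1)[X./.O/../OX]+0 (2,0)[X./../O./OX]+0 (2,1)[X./../.O/OX]+0
p2 X@[XO/../../OX]: (1,0)[XO/X./../OX]+0* (1,1)[XO/.X/../OX]+0 (2,0)[XO/../X./OX]+0 (2,1)[XO/../.X/OX]+0
p3 O@[XO/X./../OX]: (1,1)[XO/XO/../OX]-1 (2,0)[XO/X./O./OX]+0* (2,1)[XO/X./.O/OX]-1
p4 X@[XO/X./O./OX]: (1,1)[XO/XX/O./OX]+0* (2,1)[XO/X./OX/OX]+0
p5 O@[XO/XX/O./OX]: (2,1)[XO/XX/OO/OX]+0*
p6 X@[XO/XX/OO/OX] terminal +0; root [X./../../OX] d6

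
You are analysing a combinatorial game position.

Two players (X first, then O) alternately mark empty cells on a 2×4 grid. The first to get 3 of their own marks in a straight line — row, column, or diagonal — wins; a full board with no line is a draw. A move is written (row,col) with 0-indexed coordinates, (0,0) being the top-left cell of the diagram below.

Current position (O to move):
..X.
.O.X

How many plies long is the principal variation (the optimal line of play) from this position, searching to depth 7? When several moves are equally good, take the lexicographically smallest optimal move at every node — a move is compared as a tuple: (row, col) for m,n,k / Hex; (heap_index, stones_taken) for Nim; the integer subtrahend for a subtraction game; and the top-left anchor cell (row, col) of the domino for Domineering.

PV length from [..X./.O.X]: 5 plies

[..X./.O.X] O move#1: (0,0):+0/O.X./.O.X*, (0,1):+0/.OX./.O.X, (0,3):+0/..XO/.O.X, (1,0):+0/..X./OO.X, (1,2):+0/..X./.OOX
[O.X./.O.X] X move#2: (0,1):+0/OXX./.O.X*, (0,3):+0/O.XX/.O.X, (1,0):+0/O.X./XO.X, (1,2):+0/O.X./.OXX
[OXX./.O.X] O move#3: (0,3):+0/OXXO/.O.X*, (1,0):-1/OXX./OO.X, (1,2):-1/OXX./.OOX
[OXXO/.O.X] X move#4: (1,0):+0/OXXO/XO.X*, (1,2):+0/OXXO/.OXX
[OXXO/XO.X] O move#5: (1,2):+0/OXXO/XOOX*
[OXXO/XOOX] end (terminal +0, X#6); searched ..X./.O.X to 7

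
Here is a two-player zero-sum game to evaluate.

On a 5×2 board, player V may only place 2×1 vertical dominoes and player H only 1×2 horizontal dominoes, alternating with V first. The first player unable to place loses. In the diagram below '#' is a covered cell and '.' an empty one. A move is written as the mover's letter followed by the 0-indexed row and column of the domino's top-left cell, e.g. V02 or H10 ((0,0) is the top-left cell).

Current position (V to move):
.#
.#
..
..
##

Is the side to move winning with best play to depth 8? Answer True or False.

p1 V@[.#/.#/../../##]: V00[##/##/../../##]-1 V10[.#/##/#./../##]-1 V20[.#/.#/#./#./##]+1* V21[.#/.#/.#/.#/##]+1
p2 H@[.#/.#/#./#./##] terminal -1; root [.#/.#/../../##] d8

V winning at [.#/.#/../../##]: True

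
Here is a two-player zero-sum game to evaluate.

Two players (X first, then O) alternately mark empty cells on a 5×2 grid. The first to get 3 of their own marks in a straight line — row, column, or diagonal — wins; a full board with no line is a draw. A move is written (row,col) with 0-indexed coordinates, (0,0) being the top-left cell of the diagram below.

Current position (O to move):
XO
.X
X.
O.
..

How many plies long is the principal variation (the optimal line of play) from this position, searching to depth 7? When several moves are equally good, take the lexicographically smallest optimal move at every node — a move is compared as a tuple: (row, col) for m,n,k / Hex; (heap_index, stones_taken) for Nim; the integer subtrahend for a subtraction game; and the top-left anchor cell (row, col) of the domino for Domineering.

p1 O@[XO/.X/X./O./..]: (1,0)[XO/OX/X./O./..]+0* (2,1)[XO/.X/XO/O./..]-1 (3,1)[XO/.X/X./OO/..]-1 (4,0)[XO/.X/X./O./O.]-1 (4,1)[XO/.X/X./O./.O]-1
p2 X@[XO/OX/X./O./..]: (2,1)[XO/OX/XX/O./..]+0* (3,1)[XO/OX/X./OX/..]+0 (4,0)[XO/OX/X./O./X.]+0 (4,1)[XO/OX/X./O./.X]+0
p3 O@[XO/OX/XX/O./..]: (3,1)[XO/OX/XX/OO/..]+0* (4,0)[XO/OX/XX/O./O.]-1 (4,1)[XO/OX/XX/O./.O]-1
p4 X@[XO/OX/XX/OO/..]: (4,0)[XO/OX/XX/OO/X.]+0* (4,1)[XO/OX/XX/OO/.X]+0
p5 O@[XO/OX/XX/OO/X.]: (4,1)[XO/OX/XX/OO/XO]+0*
p6 X@[XO/OX/XX/OO/XO] terminal +0; root [XO/.X/X./O./..] d7

PV length from [XO/.X/X./O./..]: 5 plies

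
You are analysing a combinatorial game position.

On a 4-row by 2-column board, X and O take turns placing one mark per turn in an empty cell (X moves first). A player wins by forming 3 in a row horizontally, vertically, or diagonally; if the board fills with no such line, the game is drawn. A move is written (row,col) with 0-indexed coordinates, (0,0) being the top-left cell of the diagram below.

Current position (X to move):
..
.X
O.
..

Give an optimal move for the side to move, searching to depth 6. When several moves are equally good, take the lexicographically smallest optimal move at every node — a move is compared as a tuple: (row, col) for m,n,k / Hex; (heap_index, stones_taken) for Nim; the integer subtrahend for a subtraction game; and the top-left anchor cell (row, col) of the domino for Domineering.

X's best at [../.X/O./..]: (2,1)

ply 1, X at ../.X/O./.. | (0,0)=+0→X./.X/O./..; (0,1)=+0→.X/.X/O./..; (1,0)=+0→../XX/O./..; (2,1)=+1→../.X/OX/..*; (3,0)=+0→../.X/O./X.; (3,1)=+0→../.X/O./.X
ply 2, O at ../.X/OX/.. | (0,0)=-1→O./.X/OX/..*; (0,1)=-1→.O/.X/OX/..; (1,0)=-1→../OX/OX/..; (3,0)=-1→../.X/OX/O.; (3,1)=-1→../.X/OX/.O
ply 3, X at O./.X/OX/.. | (0,1)=+1→OX/.X/OX/..*; (1,0)=+1→O./XX/OX/..; (3,0)=-1→O./.X/OX/X.; (3,1)=+1→O./.X/OX/.X
ply 4: OX/.X/OX/.. is terminal -1 (O); from ../.X/O./.. depth 6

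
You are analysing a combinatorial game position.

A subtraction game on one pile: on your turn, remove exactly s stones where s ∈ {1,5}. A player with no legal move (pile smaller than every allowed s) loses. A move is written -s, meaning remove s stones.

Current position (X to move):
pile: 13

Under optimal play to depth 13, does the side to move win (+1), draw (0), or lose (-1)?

value(13, X) = +1

ply 1, X at 13 | -1=+1→12*; -5=+1→8
ply 2, O at 12 | -1=-1→11*; -5=-1→7
ply 3, X at 11 | -1=+1→10*; -5=+1→6
ply 4, O at 10 | -1=-1→9*; -5=-1→5
ply 5, X at 9 | -1=+1→8*; -5=+1→4
ply 6, O at 8 | -1=-1→7*; -5=-1→3
ply 7, X at 7 | -1=+1→6*; -5=+1→2
ply 8, O at 6 | -1=-1→5*; -5=-1→1
ply 9, X at 5 | -1=+1→4*; -5=+1→0
ply 10, O at 4 | -1=-1→3*
ply 11, X at 3 | -1=+1→2*
ply 12, O at 2 | -1=-1→1*
ply 13, X at 1 | -1=+1→0*
ply 14: 0 is terminal -1 (O); from 13 depth 13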